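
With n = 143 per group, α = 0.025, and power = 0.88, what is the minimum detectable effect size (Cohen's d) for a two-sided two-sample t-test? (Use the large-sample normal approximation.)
d ≈ 0.40

Minimum detectable effect (two-sample t-test, normal approximation):
d = (z_{α/2} + z_β) / √(n/2)
d = (2.241 + 1.175) / √(143/2)
d = 3.416 / 8.456
d ≈ 0.40

By Cohen's convention (0.2 small / 0.5 medium / 0.8 large): small effect.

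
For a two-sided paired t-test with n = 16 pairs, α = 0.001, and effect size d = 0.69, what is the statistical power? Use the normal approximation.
Power ≈ 0.30

Power calculation (paired t-test, normal approximation):
z_β = d · √n - z_{α/2}
z_β = 0.69 · √16 - 3.291
z_β = 0.69 · 4.000 - 3.291
z_β = -0.531

Power = Φ(z_β) = Φ(-0.531) ≈ 0.298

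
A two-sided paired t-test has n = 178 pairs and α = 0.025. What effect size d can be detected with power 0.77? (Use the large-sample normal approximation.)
d ≈ 0.22

Minimum detectable effect (paired t-test, normal approximation):
d = (z_{α/2} + z_β) / √n
d = (2.241 + 0.739) / √178
d = 2.980 / 13.342
d ≈ 0.22

By Cohen's convention (0.2 small / 0.5 medium / 0.8 large): small effect.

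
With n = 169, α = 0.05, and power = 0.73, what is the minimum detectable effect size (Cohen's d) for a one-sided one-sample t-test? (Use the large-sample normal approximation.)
d ≈ 0.17

Minimum detectable effect (one-sample t-test, normal approximation):
d = (z_α + z_β) / √n
d = (1.645 + 0.613) / √169
d = 2.258 / 13.000
d ≈ 0.17

By Cohen's convention (0.2 small / 0.5 medium / 0.8 large): very small effect.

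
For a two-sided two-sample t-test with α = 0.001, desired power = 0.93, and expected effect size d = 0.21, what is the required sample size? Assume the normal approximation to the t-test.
n = 1031 per group

Sample size formula (two-sample t-test, normal approximation):
n = 2 · ((z_{α/2} + z_β) / d)²

z_{α/2} = 3.291 (for α = 0.001, two-sided)
z_β = 1.476 (for power = 0.93)
d = 0.21

n = 2 · ((3.291 + 1.476) / 0.21)²
n = 2 · (22.700)²
n ≈ 1030.58
Round up to the next whole number: n = 1031 per group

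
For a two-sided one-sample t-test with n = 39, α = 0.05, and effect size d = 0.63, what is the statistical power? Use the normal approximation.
Power ≈ 0.98

Power calculation (one-sample t-test, normal approximation):
z_β = d · √n - z_{α/2}
z_β = 0.63 · √39 - 1.960
z_β = 0.63 · 6.245 - 1.960
z_β = 1.974

Power = Φ(z_β) = Φ(1.974) ≈ 0.976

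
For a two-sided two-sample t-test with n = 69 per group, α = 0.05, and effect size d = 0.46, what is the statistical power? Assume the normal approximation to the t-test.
Power ≈ 0.77

Power calculation (two-sample t-test, normal approximation):
z_β = d · √(n/2) - z_{α/2}
z_β = 0.46 · √(69/2) - 1.960
z_β = 0.46 · 5.874 - 1.960
z_β = 0.742

Power = Φ(z_β) = Φ(0.742) ≈ 0.771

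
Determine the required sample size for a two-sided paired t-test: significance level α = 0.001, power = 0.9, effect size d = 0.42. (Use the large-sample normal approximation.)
n = 119 pairs

Sample size formula (paired t-test, normal approximation):
n = ((z_{α/2} + z_β) / d)²

z_{α/2} = 3.291 (for α = 0.001, two-sided)
z_β = 1.282 (for power = 0.9)
d = 0.42

n = ((3.291 + 1.282) / 0.42)²
n = (10.888)²
n ≈ 118.55
Round up to the next whole number: n = 119 pairs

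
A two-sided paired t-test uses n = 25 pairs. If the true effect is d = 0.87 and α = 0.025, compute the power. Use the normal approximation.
Power ≈ 0.98

Power calculation (paired t-test, normal approximation):
z_β = d · √n - z_{α/2}
z_β = 0.87 · √25 - 2.241
z_β = 0.87 · 5.000 - 2.241
z_β = 2.109

Power = Φ(z_β) = Φ(2.109) ≈ 0.983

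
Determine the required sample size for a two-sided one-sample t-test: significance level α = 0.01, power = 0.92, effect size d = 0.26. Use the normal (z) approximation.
n = 235

Sample size formula (one-sample t-test, normal approximation):
n = ((z_{α/2} + z_β) / d)²

z_{α/2} = 2.576 (for α = 0.01, two-sided)
z_β = 1.405 (for power = 0.92)
d = 0.26

n = ((2.576 + 1.405) / 0.26)²
n = (15.312)²
n ≈ 234.46
Round up to the next whole number: n = 235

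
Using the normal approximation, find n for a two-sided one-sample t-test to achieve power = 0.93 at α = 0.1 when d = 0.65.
n = 24

Sample size formula (one-sample t-test, normal approximation):
n = ((z_{α/2} + z_β) / d)²

z_{α/2} = 1.645 (for α = 0.1, two-sided)
z_β = 1.476 (for power = 0.93)
d = 0.65

n = ((1.645 + 1.476) / 0.65)²
n = (4.802)²
n ≈ 23.06
Round up to the next whole number: n = 24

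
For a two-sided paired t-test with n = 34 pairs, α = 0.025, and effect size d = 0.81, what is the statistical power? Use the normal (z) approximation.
Power ≈ 0.99

Power calculation (paired t-test, normal approximation):
z_β = d · √n - z_{α/2}
z_β = 0.81 · √34 - 2.241
z_β = 0.81 · 5.831 - 2.241
z_β = 2.482

Power = Φ(z_β) = Φ(2.482) ≈ 0.993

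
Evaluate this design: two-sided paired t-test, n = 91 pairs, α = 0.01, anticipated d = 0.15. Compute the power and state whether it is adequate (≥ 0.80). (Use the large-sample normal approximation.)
Power ≈ 0.13; the study is underpowered (power < 0.80)

Power calculation (paired t-test, normal approximation):
z_β = d · √n - z_{α/2}
z_β = 0.15 · √91 - 2.576
z_β = 0.15 · 9.539 - 2.576
z_β = -1.145

Power = Φ(z_β) = Φ(-1.145) ≈ 0.126

Effect size d = 0.15 is very small by Cohen's convention (0.2/0.5/0.8).

Threshold: power ≥ 0.80 is conventionally adequate.
Power ≈ 0.13 → the study is underpowered (power < 0.80).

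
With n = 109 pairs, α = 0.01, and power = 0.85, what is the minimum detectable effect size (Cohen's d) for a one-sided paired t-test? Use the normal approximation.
d ≈ 0.32

Minimum detectable effect (paired t-test, normal approximation):
d = (z_α + z_β) / √n
d = (2.326 + 1.036) / √109
d = 3.363 / 10.440
d ≈ 0.32

By Cohen's convention (0.2 small / 0.5 medium / 0.8 large): small effect.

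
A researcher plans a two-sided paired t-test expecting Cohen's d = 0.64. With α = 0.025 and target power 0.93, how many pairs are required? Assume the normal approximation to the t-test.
n = 34 pairs

Sample size formula (paired t-test, normal approximation):
n = ((z_{α/2} + z_β) / d)²

z_{α/2} = 2.241 (for α = 0.025, two-sided)
z_β = 1.476 (for power = 0.93)
d = 0.64

n = ((2.241 + 1.476) / 0.64)²
n = (5.808)²
n ≈ 33.73
Round up to the next whole number: n = 34 pairs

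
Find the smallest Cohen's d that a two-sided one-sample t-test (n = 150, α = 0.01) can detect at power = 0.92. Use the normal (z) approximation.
d ≈ 0.33

Minimum detectable effect (one-sample t-test, normal approximation):
d = (z_{α/2} + z_β) / √n
d = (2.576 + 1.405) / √150
d = 3.981 / 12.247
d ≈ 0.33

By Cohen's convention (0.2 small / 0.5 medium / 0.8 large): small effect.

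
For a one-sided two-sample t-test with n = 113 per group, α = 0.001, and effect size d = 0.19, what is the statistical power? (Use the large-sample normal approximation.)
Power ≈ 0.05

Power calculation (two-sample t-test, normal approximation):
z_β = d · √(n/2) - z_α
z_β = 0.19 · √(113/2) - 3.090
z_β = 0.19 · 7.517 - 3.090
z_β = -1.662

Power = Φ(z_β) = Φ(-1.662) ≈ 0.048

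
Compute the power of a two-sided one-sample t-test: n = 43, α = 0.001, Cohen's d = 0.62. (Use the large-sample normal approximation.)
Power ≈ 0.78

Power calculation (one-sample t-test, normal approximation):
z_β = d · √n - z_{α/2}
z_β = 0.62 · √43 - 3.291
z_β = 0.62 · 6.557 - 3.291
z_β = 0.775

Power = Φ(z_β) = Φ(0.775) ≈ 0.781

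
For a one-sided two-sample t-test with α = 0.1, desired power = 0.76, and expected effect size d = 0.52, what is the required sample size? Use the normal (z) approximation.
n = 30 per group

Sample size formula (two-sample t-test, normal approximation):
n = 2 · ((z_α + z_β) / d)²

z_α = 1.282 (for α = 0.1, one-sided)
z_β = 0.706 (for power = 0.76)
d = 0.52

n = 2 · ((1.282 + 0.706) / 0.52)²
n = 2 · (3.823)²
n ≈ 29.23
Round up to the next whole number: n = 30 per group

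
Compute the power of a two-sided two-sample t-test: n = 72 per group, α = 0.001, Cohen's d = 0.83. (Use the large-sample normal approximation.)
Power ≈ 0.95

Power calculation (two-sample t-test, normal approximation):
z_β = d · √(n/2) - z_{α/2}
z_β = 0.83 · √(72/2) - 3.291
z_β = 0.83 · 6.000 - 3.291
z_β = 1.689

Power = Φ(z_β) = Φ(1.689) ≈ 0.954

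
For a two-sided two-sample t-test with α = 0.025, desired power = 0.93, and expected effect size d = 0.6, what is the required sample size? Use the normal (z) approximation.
n = 77 per group

Sample size formula (two-sample t-test, normal approximation):
n = 2 · ((z_{α/2} + z_β) / d)²

z_{α/2} = 2.241 (for α = 0.025, two-sided)
z_β = 1.476 (for power = 0.93)
d = 0.6

n = 2 · ((2.241 + 1.476) / 0.6)²
n = 2 · (6.195)²
n ≈ 76.76
Round up to the next whole number: n = 77 per group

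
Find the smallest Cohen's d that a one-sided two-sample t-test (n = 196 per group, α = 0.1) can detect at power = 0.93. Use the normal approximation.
d ≈ 0.28

Minimum detectable effect (two-sample t-test, normal approximation):
d = (z_α + z_β) / √(n/2)
d = (1.282 + 1.476) / √(196/2)
d = 2.757 / 9.899
d ≈ 0.28

By Cohen's convention (0.2 small / 0.5 medium / 0.8 large): small effect.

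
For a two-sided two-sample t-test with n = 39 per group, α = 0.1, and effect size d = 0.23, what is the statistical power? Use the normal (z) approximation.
Power ≈ 0.26

Power calculation (two-sample t-test, normal approximation):
z_β = d · √(n/2) - z_{α/2}
z_β = 0.23 · √(39/2) - 1.645
z_β = 0.23 · 4.416 - 1.645
z_β = -0.629

Power = Φ(z_β) = Φ(-0.629) ≈ 0.265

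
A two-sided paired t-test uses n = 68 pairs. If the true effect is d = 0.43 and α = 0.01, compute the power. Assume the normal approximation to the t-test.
Power ≈ 0.83

Power calculation (paired t-test, normal approximation):
z_β = d · √n - z_{α/2}
z_β = 0.43 · √68 - 2.576
z_β = 0.43 · 8.246 - 2.576
z_β = 0.970

Power = Φ(z_β) = Φ(0.970) ≈ 0.834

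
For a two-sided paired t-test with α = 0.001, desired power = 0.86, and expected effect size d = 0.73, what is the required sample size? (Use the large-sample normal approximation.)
n = 36 pairs

Sample size formula (paired t-test, normal approximation):
n = ((z_{α/2} + z_β) / d)²

z_{α/2} = 3.291 (for α = 0.001, two-sided)
z_β = 1.080 (for power = 0.86)
d = 0.73

n = ((3.291 + 1.080) / 0.73)²
n = (5.988)²
n ≈ 35.86
Round up to the next whole number: n = 36 pairs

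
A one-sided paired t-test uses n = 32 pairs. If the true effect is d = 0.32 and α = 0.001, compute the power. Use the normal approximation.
Power ≈ 0.10

Power calculation (paired t-test, normal approximation):
z_β = d · √n - z_α
z_β = 0.32 · √32 - 3.090
z_β = 0.32 · 5.657 - 3.090
z_β = -1.280

Power = Φ(z_β) = Φ(-1.280) ≈ 0.100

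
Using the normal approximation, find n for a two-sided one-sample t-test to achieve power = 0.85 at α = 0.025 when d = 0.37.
n = 79

Sample size formula (one-sample t-test, normal approximation):
n = ((z_{α/2} + z_β) / d)²

z_{α/2} = 2.241 (for α = 0.025, two-sided)
z_β = 1.036 (for power = 0.85)
d = 0.37

n = ((2.241 + 1.036) / 0.37)²
n = (8.857)²
n ≈ 78.45
Round up to the next whole number: n = 79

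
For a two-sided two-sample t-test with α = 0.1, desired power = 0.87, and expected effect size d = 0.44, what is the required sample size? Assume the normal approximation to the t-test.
n = 80 per group

Sample size formula (two-sample t-test, normal approximation):
n = 2 · ((z_{α/2} + z_β) / d)²

z_{α/2} = 1.645 (for α = 0.1, two-sided)
z_β = 1.126 (for power = 0.87)
d = 0.44

n = 2 · ((1.645 + 1.126) / 0.44)²
n = 2 · (6.298)²
n ≈ 79.33
Round up to the next whole number: n = 80 per group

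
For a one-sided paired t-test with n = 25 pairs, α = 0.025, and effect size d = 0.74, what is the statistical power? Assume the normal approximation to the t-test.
Power ≈ 0.96

Power calculation (paired t-test, normal approximation):
z_β = d · √n - z_α
z_β = 0.74 · √25 - 1.960
z_β = 0.74 · 5.000 - 1.960
z_β = 1.740

Power = Φ(z_β) = Φ(1.740) ≈ 0.959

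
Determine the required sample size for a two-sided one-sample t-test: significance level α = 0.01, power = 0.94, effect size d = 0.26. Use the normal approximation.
n = 253

Sample size formula (one-sample t-test, normal approximation):
n = ((z_{α/2} + z_β) / d)²

z_{α/2} = 2.576 (for α = 0.01, two-sided)
z_β = 1.555 (for power = 0.94)
d = 0.26

n = ((2.576 + 1.555) / 0.26)²
n = (15.888)²
n ≈ 252.43
Round up to the next whole number: n = 253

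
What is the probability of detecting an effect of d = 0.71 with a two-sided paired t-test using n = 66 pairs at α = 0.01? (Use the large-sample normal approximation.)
Power ≈ 1.00

Power calculation (paired t-test, normal approximation):
z_β = d · √n - z_{α/2}
z_β = 0.71 · √66 - 2.576
z_β = 0.71 · 8.124 - 2.576
z_β = 3.192

Power = Φ(z_β) = Φ(3.192) ≈ 0.999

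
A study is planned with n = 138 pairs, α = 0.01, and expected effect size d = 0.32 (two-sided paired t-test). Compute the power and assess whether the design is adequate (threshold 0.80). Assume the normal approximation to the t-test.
Power ≈ 0.88; the study is adequately powered (power ≥ 0.80)

Power calculation (paired t-test, normal approximation):
z_β = d · √n - z_{α/2}
z_β = 0.32 · √138 - 2.576
z_β = 0.32 · 11.747 - 2.576
z_β = 1.183

Power = Φ(z_β) = Φ(1.183) ≈ 0.882

Effect size d = 0.32 is small by Cohen's convention (0.2/0.5/0.8).

Threshold: power ≥ 0.80 is conventionally adequate.
Power ≈ 0.88 → the study is adequately powered (power ≥ 0.80).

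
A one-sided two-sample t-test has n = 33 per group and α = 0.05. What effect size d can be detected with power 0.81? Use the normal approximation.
d ≈ 0.62

Minimum detectable effect (two-sample t-test, normal approximation):
d = (z_α + z_β) / √(n/2)
d = (1.645 + 0.878) / √(33/2)
d = 2.523 / 4.062
d ≈ 0.62

By Cohen's convention (0.2 small / 0.5 medium / 0.8 large): medium effect.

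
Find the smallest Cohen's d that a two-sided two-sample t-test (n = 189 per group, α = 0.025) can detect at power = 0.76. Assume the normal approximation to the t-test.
d ≈ 0.30

Minimum detectable effect (two-sample t-test, normal approximation):
d = (z_{α/2} + z_β) / √(n/2)
d = (2.241 + 0.706) / √(189/2)
d = 2.948 / 9.721
d ≈ 0.30

By Cohen's convention (0.2 small / 0.5 medium / 0.8 large): small effect.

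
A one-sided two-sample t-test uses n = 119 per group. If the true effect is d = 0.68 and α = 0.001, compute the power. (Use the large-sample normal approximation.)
Power ≈ 0.98

Power calculation (two-sample t-test, normal approximation):
z_β = d · √(n/2) - z_α
z_β = 0.68 · √(119/2) - 3.090
z_β = 0.68 · 7.714 - 3.090
z_β = 2.155

Power = Φ(z_β) = Φ(2.155) ≈ 0.984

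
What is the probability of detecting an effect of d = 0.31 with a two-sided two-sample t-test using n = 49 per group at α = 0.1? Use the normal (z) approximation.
Power ≈ 0.46

Power calculation (two-sample t-test, normal approximation):
z_β = d · √(n/2) - z_{α/2}
z_β = 0.31 · √(49/2) - 1.645
z_β = 0.31 · 4.950 - 1.645
z_β = -0.110

Power = Φ(z_β) = Φ(-0.110) ≈ 0.456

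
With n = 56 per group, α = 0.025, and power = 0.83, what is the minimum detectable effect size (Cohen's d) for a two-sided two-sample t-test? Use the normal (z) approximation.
d ≈ 0.60

Minimum detectable effect (two-sample t-test, normal approximation):
d = (z_{α/2} + z_β) / √(n/2)
d = (2.241 + 0.954) / √(56/2)
d = 3.196 / 5.292
d ≈ 0.60

By Cohen's convention (0.2 small / 0.5 medium / 0.8 large): medium effect.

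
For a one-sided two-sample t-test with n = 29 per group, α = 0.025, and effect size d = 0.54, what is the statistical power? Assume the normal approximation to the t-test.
Power ≈ 0.54

Power calculation (two-sample t-test, normal approximation):
z_β = d · √(n/2) - z_α
z_β = 0.54 · √(29/2) - 1.960
z_β = 0.54 · 3.808 - 1.960
z_β = 0.096

Power = Φ(z_β) = Φ(0.096) ≈ 0.538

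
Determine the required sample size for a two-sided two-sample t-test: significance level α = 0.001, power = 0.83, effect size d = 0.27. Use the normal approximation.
n = 495 per group

Sample size formula (two-sample t-test, normal approximation):
n = 2 · ((z_{α/2} + z_β) / d)²

z_{α/2} = 3.291 (for α = 0.001, two-sided)
z_β = 0.954 (for power = 0.83)
d = 0.27

n = 2 · ((3.291 + 0.954) / 0.27)²
n = 2 · (15.722)²
n ≈ 494.36
Round up to the next whole number: n = 495 per group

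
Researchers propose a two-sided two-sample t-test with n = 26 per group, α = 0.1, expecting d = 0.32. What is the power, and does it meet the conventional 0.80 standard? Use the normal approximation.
Power ≈ 0.31; the study is underpowered (power < 0.80)

Power calculation (two-sample t-test, normal approximation):
z_β = d · √(n/2) - z_{α/2}
z_β = 0.32 · √(26/2) - 1.645
z_β = 0.32 · 3.606 - 1.645
z_β = -0.491

Power = Φ(z_β) = Φ(-0.491) ≈ 0.312

Effect size d = 0.32 is small by Cohen's convention (0.2/0.5/0.8).

Threshold: power ≥ 0.80 is conventionally adequate.
Power ≈ 0.31 → the study is underpowered (power < 0.80).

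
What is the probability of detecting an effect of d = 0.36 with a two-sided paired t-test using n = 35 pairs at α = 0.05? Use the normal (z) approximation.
Power ≈ 0.57

Power calculation (paired t-test, normal approximation):
z_β = d · √n - z_{α/2}
z_β = 0.36 · √35 - 1.960
z_β = 0.36 · 5.916 - 1.960
z_β = 0.170

Power = Φ(z_β) = Φ(0.170) ≈ 0.567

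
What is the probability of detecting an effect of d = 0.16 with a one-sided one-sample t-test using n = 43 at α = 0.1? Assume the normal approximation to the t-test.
Power ≈ 0.41

Power calculation (one-sample t-test, normal approximation):
z_β = d · √n - z_α
z_β = 0.16 · √43 - 1.282
z_β = 0.16 · 6.557 - 1.282
z_β = -0.232

Power = Φ(z_β) = Φ(-0.232) ≈ 0.408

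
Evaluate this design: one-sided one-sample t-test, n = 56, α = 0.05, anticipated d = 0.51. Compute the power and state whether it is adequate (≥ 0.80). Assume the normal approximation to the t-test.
Power ≈ 0.99; the study is adequately powered (power ≥ 0.80)

Power calculation (one-sample t-test, normal approximation):
z_β = d · √n - z_α
z_β = 0.51 · √56 - 1.645
z_β = 0.51 · 7.483 - 1.645
z_β = 2.172

Power = Φ(z_β) = Φ(2.172) ≈ 0.985

Effect size d = 0.51 is medium by Cohen's convention (0.2/0.5/0.8).

Threshold: power ≥ 0.80 is conventionally adequate.
Power ≈ 0.99 → the study is adequately powered (power ≥ 0.80).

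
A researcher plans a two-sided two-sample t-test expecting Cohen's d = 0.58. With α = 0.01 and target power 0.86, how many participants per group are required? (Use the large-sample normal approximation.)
n = 80 per group

Sample size formula (two-sample t-test, normal approximation):
n = 2 · ((z_{α/2} + z_β) / d)²

z_{α/2} = 2.576 (for α = 0.01, two-sided)
z_β = 1.080 (for power = 0.86)
d = 0.58

n = 2 · ((2.576 + 1.080) / 0.58)²
n = 2 · (6.303)²
n ≈ 79.46
Round up to the next whole number: n = 80 per group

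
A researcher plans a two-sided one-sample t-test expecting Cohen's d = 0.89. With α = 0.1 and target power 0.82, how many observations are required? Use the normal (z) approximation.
n = 9

Sample size formula (one-sample t-test, normal approximation):
n = ((z_{α/2} + z_β) / d)²

z_{α/2} = 1.645 (for α = 0.1, two-sided)
z_β = 0.915 (for power = 0.82)
d = 0.89

n = ((1.645 + 0.915) / 0.89)²
n = (2.876)²
n ≈ 8.27
Round up to the next whole number: n = 9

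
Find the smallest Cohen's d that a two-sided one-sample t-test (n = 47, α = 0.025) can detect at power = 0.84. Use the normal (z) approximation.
d ≈ 0.47

Minimum detectable effect (one-sample t-test, normal approximation):
d = (z_{α/2} + z_β) / √n
d = (2.241 + 0.994) / √47
d = 3.236 / 6.856
d ≈ 0.47

By Cohen's convention (0.2 small / 0.5 medium / 0.8 large): small effect.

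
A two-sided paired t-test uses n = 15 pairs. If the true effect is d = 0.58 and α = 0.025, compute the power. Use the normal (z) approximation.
Power ≈ 0.50

Power calculation (paired t-test, normal approximation):
z_β = d · √n - z_{α/2}
z_β = 0.58 · √15 - 2.241
z_β = 0.58 · 3.873 - 2.241
z_β = 0.005

Power = Φ(z_β) = Φ(0.005) ≈ 0.502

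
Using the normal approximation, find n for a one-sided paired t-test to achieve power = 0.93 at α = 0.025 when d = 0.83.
n = 18 pairs

Sample size formula (paired t-test, normal approximation):
n = ((z_α + z_β) / d)²

z_α = 1.960 (for α = 0.025, one-sided)
z_β = 1.476 (for power = 0.93)
d = 0.83

n = ((1.960 + 1.476) / 0.83)²
n = (4.140)²
n ≈ 17.14
Round up to the next whole number: n = 18 pairs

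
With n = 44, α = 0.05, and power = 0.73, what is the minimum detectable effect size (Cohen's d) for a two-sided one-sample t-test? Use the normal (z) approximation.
d ≈ 0.39

Minimum detectable effect (one-sample t-test, normal approximation):
d = (z_{α/2} + z_β) / √n
d = (1.960 + 0.613) / √44
d = 2.573 / 6.633
d ≈ 0.39

By Cohen's convention (0.2 small / 0.5 medium / 0.8 large): small effect.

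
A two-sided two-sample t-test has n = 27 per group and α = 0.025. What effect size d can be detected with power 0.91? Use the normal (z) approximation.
d ≈ 0.97

Minimum detectable effect (two-sample t-test, normal approximation):
d = (z_{α/2} + z_β) / √(n/2)
d = (2.241 + 1.341) / √(27/2)
d = 3.582 / 3.674
d ≈ 0.97

By Cohen's convention (0.2 small / 0.5 medium / 0.8 large): large effect.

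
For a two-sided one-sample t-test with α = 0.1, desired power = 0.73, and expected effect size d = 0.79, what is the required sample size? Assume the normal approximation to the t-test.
n = 9

Sample size formula (one-sample t-test, normal approximation):
n = ((z_{α/2} + z_β) / d)²

z_{α/2} = 1.645 (for α = 0.1, two-sided)
z_β = 0.613 (for power = 0.73)
d = 0.79

n = ((1.645 + 0.613) / 0.79)²
n = (2.858)²
n ≈ 8.17
Round up to the next whole number: n = 9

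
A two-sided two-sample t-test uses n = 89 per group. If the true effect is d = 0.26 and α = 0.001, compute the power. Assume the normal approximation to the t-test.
Power ≈ 0.06

Power calculation (two-sample t-test, normal approximation):
z_β = d · √(n/2) - z_{α/2}
z_β = 0.26 · √(89/2) - 3.291
z_β = 0.26 · 6.671 - 3.291
z_β = -1.556

Power = Φ(z_β) = Φ(-1.556) ≈ 0.060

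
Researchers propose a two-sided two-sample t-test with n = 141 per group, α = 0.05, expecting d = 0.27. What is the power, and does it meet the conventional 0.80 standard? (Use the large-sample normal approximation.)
Power ≈ 0.62; the study is underpowered (power < 0.80)

Power calculation (two-sample t-test, normal approximation):
z_β = d · √(n/2) - z_{α/2}
z_β = 0.27 · √(141/2) - 1.960
z_β = 0.27 · 8.396 - 1.960
z_β = 0.307

Power = Φ(z_β) = Φ(0.307) ≈ 0.621

Effect size d = 0.27 is small by Cohen's convention (0.2/0.5/0.8).

Threshold: power ≥ 0.80 is conventionally adequate.
Power ≈ 0.62 → the study is underpowered (power < 0.80).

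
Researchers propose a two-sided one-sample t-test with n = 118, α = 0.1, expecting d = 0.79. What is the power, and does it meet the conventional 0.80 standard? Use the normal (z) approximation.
Power ≈ 1.00; the study is adequately powered (power ≥ 0.80)

Power calculation (one-sample t-test, normal approximation):
z_β = d · √n - z_{α/2}
z_β = 0.79 · √118 - 1.645
z_β = 0.79 · 10.863 - 1.645
z_β = 6.937

Power = Φ(z_β) = Φ(6.937) ≈ 1.000

Effect size d = 0.79 is medium by Cohen's convention (0.2/0.5/0.8).

Threshold: power ≥ 0.80 is conventionally adequate.
Power ≈ 1.00 → the study is adequately powered (power ≥ 0.80).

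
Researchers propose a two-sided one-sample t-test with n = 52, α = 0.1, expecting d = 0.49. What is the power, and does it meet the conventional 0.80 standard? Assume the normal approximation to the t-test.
Power ≈ 0.97; the study is adequately powered (power ≥ 0.80)

Power calculation (one-sample t-test, normal approximation):
z_β = d · √n - z_{α/2}
z_β = 0.49 · √52 - 1.645
z_β = 0.49 · 7.211 - 1.645
z_β = 1.889

Power = Φ(z_β) = Φ(1.889) ≈ 0.971

Effect size d = 0.49 is small by Cohen's convention (0.2/0.5/0.8).

Threshold: power ≥ 0.80 is conventionally adequate.
Power ≈ 0.97 → the study is adequately powered (power ≥ 0.80).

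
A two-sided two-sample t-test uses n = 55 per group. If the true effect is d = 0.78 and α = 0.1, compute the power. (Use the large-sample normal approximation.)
Power ≈ 0.99

Power calculation (two-sample t-test, normal approximation):
z_β = d · √(n/2) - z_{α/2}
z_β = 0.78 · √(55/2) - 1.645
z_β = 0.78 · 5.244 - 1.645
z_β = 2.446

Power = Φ(z_β) = Φ(2.446) ≈ 0.993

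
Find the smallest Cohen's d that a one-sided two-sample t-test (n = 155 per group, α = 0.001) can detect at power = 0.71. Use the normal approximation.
d ≈ 0.41

Minimum detectable effect (two-sample t-test, normal approximation):
d = (z_α + z_β) / √(n/2)
d = (3.090 + 0.553) / √(155/2)
d = 3.644 / 8.803
d ≈ 0.41

By Cohen's convention (0.2 small / 0.5 medium / 0.8 large): small effect.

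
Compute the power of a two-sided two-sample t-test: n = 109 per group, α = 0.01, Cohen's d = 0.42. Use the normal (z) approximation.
Power ≈ 0.70

Power calculation (two-sample t-test, normal approximation):
z_β = d · √(n/2) - z_{α/2}
z_β = 0.42 · √(109/2) - 2.576
z_β = 0.42 · 7.382 - 2.576
z_β = 0.525

Power = Φ(z_β) = Φ(0.525) ≈ 0.700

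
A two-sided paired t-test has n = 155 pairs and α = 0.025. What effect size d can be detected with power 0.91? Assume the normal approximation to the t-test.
d ≈ 0.29

Minimum detectable effect (paired t-test, normal approximation):
d = (z_{α/2} + z_β) / √n
d = (2.241 + 1.341) / √155
d = 3.582 / 12.450
d ≈ 0.29

By Cohen's convention (0.2 small / 0.5 medium / 0.8 large): small effect.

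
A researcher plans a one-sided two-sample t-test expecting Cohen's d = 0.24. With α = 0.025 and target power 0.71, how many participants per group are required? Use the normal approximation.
n = 220 per group

Sample size formula (two-sample t-test, normal approximation):
n = 2 · ((z_α + z_β) / d)²

z_α = 1.960 (for α = 0.025, one-sided)
z_β = 0.553 (for power = 0.71)
d = 0.24

n = 2 · ((1.960 + 0.553) / 0.24)²
n = 2 · (10.471)²
n ≈ 219.28
Round up to the next whole number: n = 220 per group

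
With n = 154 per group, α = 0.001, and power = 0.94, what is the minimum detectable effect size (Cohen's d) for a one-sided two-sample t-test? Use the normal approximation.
d ≈ 0.53

Minimum detectable effect (two-sample t-test, normal approximation):
d = (z_α + z_β) / √(n/2)
d = (3.090 + 1.555) / √(154/2)
d = 4.645 / 8.775
d ≈ 0.53

By Cohen's convention (0.2 small / 0.5 medium / 0.8 large): medium effect.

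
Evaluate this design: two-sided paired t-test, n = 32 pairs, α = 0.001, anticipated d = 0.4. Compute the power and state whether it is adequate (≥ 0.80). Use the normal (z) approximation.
Power ≈ 0.15; the study is underpowered (power < 0.80)

Power calculation (paired t-test, normal approximation):
z_β = d · √n - z_{α/2}
z_β = 0.4 · √32 - 3.291
z_β = 0.4 · 5.657 - 3.291
z_β = -1.028

Power = Φ(z_β) = Φ(-1.028) ≈ 0.152

Effect size d = 0.4 is small by Cohen's convention (0.2/0.5/0.8).

Threshold: power ≥ 0.80 is conventionally adequate.
Power ≈ 0.15 → the study is underpowered (power < 0.80).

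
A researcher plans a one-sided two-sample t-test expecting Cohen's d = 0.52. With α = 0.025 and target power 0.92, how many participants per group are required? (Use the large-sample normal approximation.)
n = 84 per group

Sample size formula (two-sample t-test, normal approximation):
n = 2 · ((z_α + z_β) / d)²

z_α = 1.960 (for α = 0.025, one-sided)
z_β = 1.405 (for power = 0.92)
d = 0.52

n = 2 · ((1.960 + 1.405) / 0.52)²
n = 2 · (6.471)²
n ≈ 83.75
Round up to the next whole number: n = 84 per group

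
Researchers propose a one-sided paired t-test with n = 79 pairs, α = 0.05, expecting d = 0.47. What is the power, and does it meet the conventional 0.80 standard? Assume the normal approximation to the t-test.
Power ≈ 0.99; the study is adequately powered (power ≥ 0.80)

Power calculation (paired t-test, normal approximation):
z_β = d · √n - z_α
z_β = 0.47 · √79 - 1.645
z_β = 0.47 · 8.888 - 1.645
z_β = 2.533

Power = Φ(z_β) = Φ(2.533) ≈ 0.994

Effect size d = 0.47 is small by Cohen's convention (0.2/0.5/0.8).

Threshold: power ≥ 0.80 is conventionally adequate.
Power ≈ 0.99 → the study is adequately powered (power ≥ 0.80).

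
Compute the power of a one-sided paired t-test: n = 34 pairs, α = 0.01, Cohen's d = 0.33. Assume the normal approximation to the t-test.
Power ≈ 0.34

Power calculation (paired t-test, normal approximation):
z_β = d · √n - z_α
z_β = 0.33 · √34 - 2.326
z_β = 0.33 · 5.831 - 2.326
z_β = -0.402

Power = Φ(z_β) = Φ(-0.402) ≈ 0.344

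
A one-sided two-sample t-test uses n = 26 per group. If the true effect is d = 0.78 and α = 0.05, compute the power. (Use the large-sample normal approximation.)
Power ≈ 0.88

Power calculation (two-sample t-test, normal approximation):
z_β = d · √(n/2) - z_α
z_β = 0.78 · √(26/2) - 1.645
z_β = 0.78 · 3.606 - 1.645
z_β = 1.167

Power = Φ(z_β) = Φ(1.167) ≈ 0.878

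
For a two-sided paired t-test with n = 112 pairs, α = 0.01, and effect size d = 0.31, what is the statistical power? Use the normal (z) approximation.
Power ≈ 0.76

Power calculation (paired t-test, normal approximation):
z_β = d · √n - z_{α/2}
z_β = 0.31 · √112 - 2.576
z_β = 0.31 · 10.583 - 2.576
z_β = 0.705

Power = Φ(z_β) = Φ(0.705) ≈ 0.760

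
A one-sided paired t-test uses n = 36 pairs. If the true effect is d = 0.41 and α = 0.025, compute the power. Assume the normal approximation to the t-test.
Power ≈ 0.69

Power calculation (paired t-test, normal approximation):
z_β = d · √n - z_α
z_β = 0.41 · √36 - 1.960
z_β = 0.41 · 6.000 - 1.960
z_β = 0.500

Power = Φ(z_β) = Φ(0.500) ≈ 0.691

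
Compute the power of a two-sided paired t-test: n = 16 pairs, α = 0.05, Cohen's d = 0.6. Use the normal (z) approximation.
Power ≈ 0.67

Power calculation (paired t-test, normal approximation):
z_β = d · √n - z_{α/2}
z_β = 0.6 · √16 - 1.960
z_β = 0.6 · 4.000 - 1.960
z_β = 0.440

Power = Φ(z_β) = Φ(0.440) ≈ 0.670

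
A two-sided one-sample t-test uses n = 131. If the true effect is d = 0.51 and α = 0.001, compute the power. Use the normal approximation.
Power ≈ 0.99

Power calculation (one-sample t-test, normal approximation):
z_β = d · √n - z_{α/2}
z_β = 0.51 · √131 - 3.291
z_β = 0.51 · 11.446 - 3.291
z_β = 2.547

Power = Φ(z_β) = Φ(2.547) ≈ 0.995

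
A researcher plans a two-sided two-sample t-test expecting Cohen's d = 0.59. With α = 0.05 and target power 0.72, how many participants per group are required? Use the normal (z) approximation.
n = 38 per group

Sample size formula (two-sample t-test, normal approximation):
n = 2 · ((z_{α/2} + z_β) / d)²

z_{α/2} = 1.960 (for α = 0.05, two-sided)
z_β = 0.583 (for power = 0.72)
d = 0.59

n = 2 · ((1.960 + 0.583) / 0.59)²
n = 2 · (4.310)²
n ≈ 37.15
Round up to the next whole number: n = 38 per group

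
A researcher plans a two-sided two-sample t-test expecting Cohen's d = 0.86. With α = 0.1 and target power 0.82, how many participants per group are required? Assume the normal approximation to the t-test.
n = 18 per group

Sample size formula (two-sample t-test, normal approximation):
n = 2 · ((z_{α/2} + z_β) / d)²

z_{α/2} = 1.645 (for α = 0.1, two-sided)
z_β = 0.915 (for power = 0.82)
d = 0.86

n = 2 · ((1.645 + 0.915) / 0.86)²
n = 2 · (2.977)²
n ≈ 17.73
Round up to the next whole number: n = 18 per group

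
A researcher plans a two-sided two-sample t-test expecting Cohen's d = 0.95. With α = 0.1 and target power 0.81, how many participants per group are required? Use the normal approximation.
n = 15 per group

Sample size formula (two-sample t-test, normal approximation):
n = 2 · ((z_{α/2} + z_β) / d)²

z_{α/2} = 1.645 (for α = 0.1, two-sided)
z_β = 0.878 (for power = 0.81)
d = 0.95

n = 2 · ((1.645 + 0.878) / 0.95)²
n = 2 · (2.656)²
n ≈ 14.11
Round up to the next whole number: n = 15 per group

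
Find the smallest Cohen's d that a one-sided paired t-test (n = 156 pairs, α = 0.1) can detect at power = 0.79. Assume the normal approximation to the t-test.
d ≈ 0.17

Minimum detectable effect (paired t-test, normal approximation):
d = (z_α + z_β) / √n
d = (1.282 + 0.806) / √156
d = 2.088 / 12.490
d ≈ 0.17

By Cohen's convention (0.2 small / 0.5 medium / 0.8 large): very small effect.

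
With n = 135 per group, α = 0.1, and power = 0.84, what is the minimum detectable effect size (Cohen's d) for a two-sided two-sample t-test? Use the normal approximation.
d ≈ 0.32

Minimum detectable effect (two-sample t-test, normal approximation):
d = (z_{α/2} + z_β) / √(n/2)
d = (1.645 + 0.994) / √(135/2)
d = 2.639 / 8.216
d ≈ 0.32

By Cohen's convention (0.2 small / 0.5 medium / 0.8 large): small effect.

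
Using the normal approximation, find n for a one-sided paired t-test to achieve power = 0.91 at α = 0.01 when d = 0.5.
n = 54 pairs

Sample size formula (paired t-test, normal approximation):
n = ((z_α + z_β) / d)²

z_α = 2.326 (for α = 0.01, one-sided)
z_β = 1.341 (for power = 0.91)
d = 0.5

n = ((2.326 + 1.341) / 0.5)²
n = (7.334)²
n ≈ 53.79
Round up to the next whole number: n = 54 pairs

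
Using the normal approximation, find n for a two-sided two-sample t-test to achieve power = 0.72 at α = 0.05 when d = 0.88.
n = 17 per group

Sample size formula (two-sample t-test, normal approximation):
n = 2 · ((z_{α/2} + z_β) / d)²

z_{α/2} = 1.960 (for α = 0.05, two-sided)
z_β = 0.583 (for power = 0.72)
d = 0.88

n = 2 · ((1.960 + 0.583) / 0.88)²
n = 2 · (2.890)²
n ≈ 16.70
Round up to the next whole number: n = 17 per group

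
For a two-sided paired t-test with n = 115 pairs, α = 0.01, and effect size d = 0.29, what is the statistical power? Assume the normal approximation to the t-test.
Power ≈ 0.70

Power calculation (paired t-test, normal approximation):
z_β = d · √n - z_{α/2}
z_β = 0.29 · √115 - 2.576
z_β = 0.29 · 10.724 - 2.576
z_β = 0.534

Power = Φ(z_β) = Φ(0.534) ≈ 0.703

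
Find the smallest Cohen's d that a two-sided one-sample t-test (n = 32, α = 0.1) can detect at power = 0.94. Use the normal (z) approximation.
d ≈ 0.57

Minimum detectable effect (one-sample t-test, normal approximation):
d = (z_{α/2} + z_β) / √n
d = (1.645 + 1.555) / √32
d = 3.200 / 5.657
d ≈ 0.57

By Cohen's convention (0.2 small / 0.5 medium / 0.8 large): medium effect.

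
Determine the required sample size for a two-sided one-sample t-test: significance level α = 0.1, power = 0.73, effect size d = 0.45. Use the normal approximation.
n = 26

Sample size formula (one-sample t-test, normal approximation):
n = ((z_{α/2} + z_β) / d)²

z_{α/2} = 1.645 (for α = 0.1, two-sided)
z_β = 0.613 (for power = 0.73)
d = 0.45

n = ((1.645 + 0.613) / 0.45)²
n = (5.018)²
n ≈ 25.18
Round up to the next whole number: n = 26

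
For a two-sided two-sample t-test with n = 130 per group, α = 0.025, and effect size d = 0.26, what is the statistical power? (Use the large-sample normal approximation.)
Power ≈ 0.44

Power calculation (two-sample t-test, normal approximation):
z_β = d · √(n/2) - z_{α/2}
z_β = 0.26 · √(130/2) - 2.241
z_β = 0.26 · 8.062 - 2.241
z_β = -0.145

Power = Φ(z_β) = Φ(-0.145) ≈ 0.442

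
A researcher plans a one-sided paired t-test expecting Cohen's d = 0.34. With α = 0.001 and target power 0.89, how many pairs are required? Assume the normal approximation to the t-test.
n = 162 pairs

Sample size formula (paired t-test, normal approximation):
n = ((z_α + z_β) / d)²

z_α = 3.090 (for α = 0.001, one-sided)
z_β = 1.227 (for power = 0.89)
d = 0.34

n = ((3.090 + 1.227) / 0.34)²
n = (12.697)²
n ≈ 161.21
Round up to the next whole number: n = 162 pairs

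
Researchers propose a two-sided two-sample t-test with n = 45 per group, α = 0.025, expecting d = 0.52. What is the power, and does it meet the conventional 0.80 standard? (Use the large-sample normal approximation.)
Power ≈ 0.59; the study is underpowered (power < 0.80)

Power calculation (two-sample t-test, normal approximation):
z_β = d · √(n/2) - z_{α/2}
z_β = 0.52 · √(45/2) - 2.241
z_β = 0.52 · 4.743 - 2.241
z_β = 0.225

Power = Φ(z_β) = Φ(0.225) ≈ 0.589

Effect size d = 0.52 is medium by Cohen's convention (0.2/0.5/0.8).

Threshold: power ≥ 0.80 is conventionally adequate.
Power ≈ 0.59 → the study is underpowered (power < 0.80).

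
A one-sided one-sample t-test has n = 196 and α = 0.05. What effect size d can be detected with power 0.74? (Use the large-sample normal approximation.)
d ≈ 0.16

Minimum detectable effect (one-sample t-test, normal approximation):
d = (z_α + z_β) / √n
d = (1.645 + 0.643) / √196
d = 2.288 / 14.000
d ≈ 0.16

By Cohen's convention (0.2 small / 0.5 medium / 0.8 large): very small effect.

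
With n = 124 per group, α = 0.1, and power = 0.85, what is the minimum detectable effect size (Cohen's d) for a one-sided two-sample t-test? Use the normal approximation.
d ≈ 0.29

Minimum detectable effect (two-sample t-test, normal approximation):
d = (z_α + z_β) / √(n/2)
d = (1.282 + 1.036) / √(124/2)
d = 2.318 / 7.874
d ≈ 0.29

By Cohen's convention (0.2 small / 0.5 medium / 0.8 large): small effect.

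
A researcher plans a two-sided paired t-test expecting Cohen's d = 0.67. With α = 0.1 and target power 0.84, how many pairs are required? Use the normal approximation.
n = 16 pairs

Sample size formula (paired t-test, normal approximation):
n = ((z_{α/2} + z_β) / d)²

z_{α/2} = 1.645 (for α = 0.1, two-sided)
z_β = 0.994 (for power = 0.84)
d = 0.67

n = ((1.645 + 0.994) / 0.67)²
n = (3.939)²
n ≈ 15.52
Round up to the next whole number: n = 16 pairs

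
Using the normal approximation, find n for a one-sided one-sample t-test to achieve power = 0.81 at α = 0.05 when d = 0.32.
n = 63

Sample size formula (one-sample t-test, normal approximation):
n = ((z_α + z_β) / d)²

z_α = 1.645 (for α = 0.05, one-sided)
z_β = 0.878 (for power = 0.81)
d = 0.32

n = ((1.645 + 0.878) / 0.32)²
n = (7.884)²
n ≈ 62.16
Round up to the next whole number: n = 63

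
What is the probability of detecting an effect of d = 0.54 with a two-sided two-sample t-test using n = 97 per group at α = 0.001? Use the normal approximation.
Power ≈ 0.68

Power calculation (two-sample t-test, normal approximation):
z_β = d · √(n/2) - z_{α/2}
z_β = 0.54 · √(97/2) - 3.291
z_β = 0.54 · 6.964 - 3.291
z_β = 0.470

Power = Φ(z_β) = Φ(0.470) ≈ 0.681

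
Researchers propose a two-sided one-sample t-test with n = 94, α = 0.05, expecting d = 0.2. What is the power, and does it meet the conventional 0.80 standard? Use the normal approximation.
Power ≈ 0.49; the study is underpowered (power < 0.80)

Power calculation (one-sample t-test, normal approximation):
z_β = d · √n - z_{α/2}
z_β = 0.2 · √94 - 1.960
z_β = 0.2 · 9.695 - 1.960
z_β = -0.021

Power = Φ(z_β) = Φ(-0.021) ≈ 0.492

Effect size d = 0.2 is small by Cohen's convention (0.2/0.5/0.8).

Threshold: power ≥ 0.80 is conventionally adequate.
Power ≈ 0.49 → the study is underpowered (power < 0.80).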